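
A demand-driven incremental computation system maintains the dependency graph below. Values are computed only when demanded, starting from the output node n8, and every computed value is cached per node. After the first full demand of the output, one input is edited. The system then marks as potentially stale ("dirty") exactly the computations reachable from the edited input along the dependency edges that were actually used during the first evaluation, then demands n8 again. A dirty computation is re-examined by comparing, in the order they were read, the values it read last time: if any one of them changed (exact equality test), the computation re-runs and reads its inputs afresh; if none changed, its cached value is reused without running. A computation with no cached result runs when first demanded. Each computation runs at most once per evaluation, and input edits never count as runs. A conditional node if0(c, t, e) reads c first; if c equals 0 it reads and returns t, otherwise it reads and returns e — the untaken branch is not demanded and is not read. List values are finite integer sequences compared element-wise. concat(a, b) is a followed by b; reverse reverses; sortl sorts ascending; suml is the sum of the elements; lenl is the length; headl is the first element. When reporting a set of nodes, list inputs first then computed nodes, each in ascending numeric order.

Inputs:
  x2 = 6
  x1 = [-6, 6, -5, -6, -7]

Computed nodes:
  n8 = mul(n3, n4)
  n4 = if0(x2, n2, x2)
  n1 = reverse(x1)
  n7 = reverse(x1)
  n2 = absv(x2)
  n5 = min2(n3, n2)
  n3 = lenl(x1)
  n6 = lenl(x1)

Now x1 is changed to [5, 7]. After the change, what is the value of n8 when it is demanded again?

First evaluation (everything demanded from the output):
  n3 = lenl([-6, 6, -5, -6, -7]) = 5
  n4 = if0(x2=6 -> else branch x2) = 6
  n8 = mul(5, 6) = 30

Propagation after the edit:
  n3: runs — x1 [-6, 6, -5, -6, -7]->[5, 7]; result 2.
  n8: runs — n3 5->2; result 12.

New value of n8: 12.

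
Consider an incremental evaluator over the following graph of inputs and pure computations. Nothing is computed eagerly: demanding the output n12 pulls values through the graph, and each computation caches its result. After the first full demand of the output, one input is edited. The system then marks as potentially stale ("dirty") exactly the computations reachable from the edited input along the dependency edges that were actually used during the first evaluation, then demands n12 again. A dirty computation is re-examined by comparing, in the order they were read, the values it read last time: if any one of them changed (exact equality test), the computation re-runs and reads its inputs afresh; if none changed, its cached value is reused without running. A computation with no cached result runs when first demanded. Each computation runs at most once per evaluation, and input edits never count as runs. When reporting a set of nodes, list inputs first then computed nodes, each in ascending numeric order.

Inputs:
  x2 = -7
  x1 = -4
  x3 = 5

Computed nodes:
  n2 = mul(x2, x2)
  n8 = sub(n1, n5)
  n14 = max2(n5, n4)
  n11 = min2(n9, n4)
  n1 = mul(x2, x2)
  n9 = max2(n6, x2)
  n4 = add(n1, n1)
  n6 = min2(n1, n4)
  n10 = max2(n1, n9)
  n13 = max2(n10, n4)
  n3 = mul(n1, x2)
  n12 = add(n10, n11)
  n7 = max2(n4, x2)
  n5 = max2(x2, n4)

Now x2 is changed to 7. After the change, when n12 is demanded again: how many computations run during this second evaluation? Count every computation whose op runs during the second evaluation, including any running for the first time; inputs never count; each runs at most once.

Run set: n1, n9 (2 run).
The important point: at n4 every value read last time is unchanged, so the dirty flag clears without a run.

Initial pass — values computed on the first demand:
  n1 = mul(-7, -7) = 49
  n4 = add(49, 49) = 98
  n6 = min2(49, 98) = 49
  n9 = max2(49, -7) = 49
  n10 = max2(49, 49) = 49
  n11 = min2(49, 98) = 49
  n12 = add(49, 49) = 98

Second demand — change propagation:
  n1: re-runs because x2 -7->7; x2 -7->7; new result 49 (unchanged).
  n4: re-examined; everything it read last time is the same (n1 unchanged, n1 unchanged) — cache 98 kept, no run.
  n6: re-examined; everything it read last time is the same (n1 unchanged, n4 unchanged) — cache 49 kept, no run.
  n9: re-runs because x2 -7->7; new result 49 (unchanged).
  n10: re-examined; everything it read last time is the same (n1 unchanged, n9 unchanged) — cache 49 kept, no run.
  n11: re-examined; everything it read last time is the same (n9 unchanged, n4 unchanged) — cache 49 kept, no run.
  n12: re-examined; everything it read last time is the same (n10 unchanged, n11 unchanged) — cache 98 kept, no run.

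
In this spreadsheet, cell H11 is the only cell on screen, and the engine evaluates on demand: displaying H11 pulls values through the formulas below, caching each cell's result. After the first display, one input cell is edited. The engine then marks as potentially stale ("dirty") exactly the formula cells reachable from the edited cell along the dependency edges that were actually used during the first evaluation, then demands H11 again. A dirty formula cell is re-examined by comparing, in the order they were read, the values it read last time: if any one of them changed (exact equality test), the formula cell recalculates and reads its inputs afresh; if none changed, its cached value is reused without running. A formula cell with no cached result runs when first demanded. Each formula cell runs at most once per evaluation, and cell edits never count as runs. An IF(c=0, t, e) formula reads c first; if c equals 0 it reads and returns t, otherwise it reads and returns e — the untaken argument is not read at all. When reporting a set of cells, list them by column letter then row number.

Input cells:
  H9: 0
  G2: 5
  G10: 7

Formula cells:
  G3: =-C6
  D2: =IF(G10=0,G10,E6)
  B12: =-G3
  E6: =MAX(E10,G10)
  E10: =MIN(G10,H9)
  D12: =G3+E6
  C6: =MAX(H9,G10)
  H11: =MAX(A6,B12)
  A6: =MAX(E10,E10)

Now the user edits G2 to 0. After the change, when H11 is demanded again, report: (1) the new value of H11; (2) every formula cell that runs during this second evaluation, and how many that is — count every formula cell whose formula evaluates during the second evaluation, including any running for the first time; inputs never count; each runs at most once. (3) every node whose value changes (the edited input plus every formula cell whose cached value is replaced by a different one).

Initial pass — values computed on the first demand:
  C6 = MAX(0, 7) = 7
  E10 = MIN(7, 0) = 0
  A6 = MAX(0, 0) = 0
  G3 = -(7) = -7
  B12 = -(-7) = 7
  H11 = MAX(0, 7) = 7

Second demand — change propagation:
  no demanded computation ever read G2, so the edit dirties nothing and nothing runs.

The important point: nothing the output needs ever reads G2, so the edit is invisible to it.

H11 now evaluates to 7.
Run set: none (0 run).
Changed values: G2.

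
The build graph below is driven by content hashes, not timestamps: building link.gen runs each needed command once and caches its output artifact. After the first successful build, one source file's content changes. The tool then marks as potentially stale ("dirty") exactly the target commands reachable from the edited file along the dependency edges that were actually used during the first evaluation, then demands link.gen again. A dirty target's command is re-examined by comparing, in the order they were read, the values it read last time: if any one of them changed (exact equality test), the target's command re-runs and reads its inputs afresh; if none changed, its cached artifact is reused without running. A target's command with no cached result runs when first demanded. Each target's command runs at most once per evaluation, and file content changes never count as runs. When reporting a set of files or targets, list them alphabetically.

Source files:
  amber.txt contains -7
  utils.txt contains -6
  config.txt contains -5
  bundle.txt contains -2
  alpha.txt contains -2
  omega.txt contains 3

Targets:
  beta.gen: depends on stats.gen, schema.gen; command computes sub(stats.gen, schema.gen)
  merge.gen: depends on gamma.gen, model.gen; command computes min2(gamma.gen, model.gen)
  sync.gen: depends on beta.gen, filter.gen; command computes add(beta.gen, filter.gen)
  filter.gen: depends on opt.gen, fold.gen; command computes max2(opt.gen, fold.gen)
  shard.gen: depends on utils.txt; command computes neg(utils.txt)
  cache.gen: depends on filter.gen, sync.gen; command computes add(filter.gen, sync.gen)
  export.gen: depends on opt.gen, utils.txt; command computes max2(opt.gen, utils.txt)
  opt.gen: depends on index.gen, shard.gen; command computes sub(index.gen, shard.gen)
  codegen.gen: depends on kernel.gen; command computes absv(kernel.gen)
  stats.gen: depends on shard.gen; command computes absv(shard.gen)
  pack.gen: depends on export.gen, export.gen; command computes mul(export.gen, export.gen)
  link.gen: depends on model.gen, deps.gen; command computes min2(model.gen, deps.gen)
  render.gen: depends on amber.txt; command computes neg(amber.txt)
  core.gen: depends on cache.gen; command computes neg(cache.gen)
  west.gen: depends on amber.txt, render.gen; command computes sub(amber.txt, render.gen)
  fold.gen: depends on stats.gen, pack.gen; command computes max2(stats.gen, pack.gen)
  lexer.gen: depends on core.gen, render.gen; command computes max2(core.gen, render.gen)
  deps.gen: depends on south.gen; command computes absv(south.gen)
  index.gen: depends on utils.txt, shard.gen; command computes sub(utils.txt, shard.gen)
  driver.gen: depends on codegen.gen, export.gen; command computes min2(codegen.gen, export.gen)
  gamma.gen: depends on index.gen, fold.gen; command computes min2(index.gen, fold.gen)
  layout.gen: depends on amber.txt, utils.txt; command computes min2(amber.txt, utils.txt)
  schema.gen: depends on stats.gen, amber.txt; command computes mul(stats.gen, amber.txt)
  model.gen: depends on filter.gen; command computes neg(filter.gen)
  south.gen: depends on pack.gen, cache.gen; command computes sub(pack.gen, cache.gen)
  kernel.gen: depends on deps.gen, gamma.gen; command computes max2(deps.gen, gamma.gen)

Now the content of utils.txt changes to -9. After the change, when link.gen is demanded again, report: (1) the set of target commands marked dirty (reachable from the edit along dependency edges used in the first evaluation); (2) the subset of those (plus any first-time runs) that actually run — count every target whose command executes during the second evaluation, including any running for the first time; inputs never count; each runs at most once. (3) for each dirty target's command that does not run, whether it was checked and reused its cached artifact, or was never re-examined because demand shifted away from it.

Dirty set: beta.gen, cache.gen, deps.gen, export.gen, filter.gen, fold.gen, index.gen, link.gen, model.gen, opt.gen, pack.gen, schema.gen, shard.gen, south.gen, stats.gen, sync.gen.
Run set: beta.gen, cache.gen, deps.gen, export.gen, filter.gen, fold.gen, index.gen, link.gen, model.gen, opt.gen, pack.gen, schema.gen, shard.gen, south.gen, stats.gen, sync.gen (16 run).
All dirty target commands ended up running.

Initial pass — values computed on the first demand:
  shard.gen = neg(-6) = 6
  index.gen = sub(-6, 6) = -12
  opt.gen = sub(-12, 6) = -18
  export.gen = max2(-18, -6) = -6
  pack.gen = mul(-6, -6) = 36
  stats.gen = absv(6) = 6
  fold.gen = max2(6, 36) = 36
  filter.gen = max2(-18, 36) = 36
  model.gen = neg(36) = -36
  schema.gen = mul(6, -7) = -42
  beta.gen = sub(6, -42) = 48
  sync.gen = add(48, 36) = 84
  cache.gen = add(36, 84) = 120
  south.gen = sub(36, 120) = -84
  deps.gen = absv(-84) = 84
  link.gen = min2(-36, 84) = -36

Second demand — change propagation:
  shard.gen: re-runs because utils.txt -6->-9; new result 9.
  index.gen: re-runs because utils.txt -6->-9; shard.gen 6->9; new result -18.
  opt.gen: re-runs because index.gen -12->-18; shard.gen 6->9; new result -27.
  export.gen: re-runs because opt.gen -18->-27; utils.txt -6->-9; new result -9.
  pack.gen: re-runs because export.gen -6->-9; export.gen -6->-9; new result 81.
  stats.gen: re-runs because shard.gen 6->9; new result 9.
  fold.gen: re-runs because stats.gen 6->9; pack.gen 36->81; new result 81.
  filter.gen: re-runs because opt.gen -18->-27; fold.gen 36->81; new result 81.
  model.gen: re-runs because filter.gen 36->81; new result -81.
  schema.gen: re-runs because stats.gen 6->9; new result -63.
  beta.gen: re-runs because stats.gen 6->9; schema.gen -42->-63; new result 72.
  sync.gen: re-runs because beta.gen 48->72; filter.gen 36->81; new result 153.
  cache.gen: re-runs because filter.gen 36->81; sync.gen 84->153; new result 234.
  south.gen: re-runs because pack.gen 36->81; cache.gen 120->234; new result -153.
  deps.gen: re-runs because south.gen -84->-153; new result 153.
  link.gen: re-runs because model.gen -36->-81; deps.gen 84->153; new result -81.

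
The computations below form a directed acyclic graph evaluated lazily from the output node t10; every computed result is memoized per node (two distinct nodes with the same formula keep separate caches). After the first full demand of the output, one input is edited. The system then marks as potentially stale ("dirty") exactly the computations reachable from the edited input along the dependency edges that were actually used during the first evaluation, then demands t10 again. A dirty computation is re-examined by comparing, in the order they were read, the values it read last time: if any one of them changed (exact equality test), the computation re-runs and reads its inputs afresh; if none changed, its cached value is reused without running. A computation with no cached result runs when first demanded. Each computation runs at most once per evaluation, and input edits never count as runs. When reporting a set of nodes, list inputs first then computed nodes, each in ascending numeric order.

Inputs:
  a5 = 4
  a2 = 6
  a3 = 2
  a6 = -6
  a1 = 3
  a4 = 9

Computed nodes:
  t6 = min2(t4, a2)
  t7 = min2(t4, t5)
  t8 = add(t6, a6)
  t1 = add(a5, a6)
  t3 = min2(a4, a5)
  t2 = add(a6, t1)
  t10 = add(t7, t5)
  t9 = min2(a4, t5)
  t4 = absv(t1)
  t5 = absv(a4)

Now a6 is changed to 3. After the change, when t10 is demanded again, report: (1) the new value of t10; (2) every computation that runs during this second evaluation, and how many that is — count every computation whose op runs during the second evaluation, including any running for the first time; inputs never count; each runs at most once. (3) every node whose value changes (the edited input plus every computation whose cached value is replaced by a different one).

Demanding t10 again yields 16.
4 computations run: t1, t4, t7, t10.
The nodes whose values change: a6, t1, t4, t7, t10.

First demand of the output computes:
  t1 = add(4, -6) = -2
  t4 = absv(-2) = 2
  t5 = absv(9) = 9
  t7 = min2(2, 9) = 2
  t10 = add(2, 9) = 11

After the edit, cleaning proceeds:
  t1: a read changed (a6 -6->3) — executes, giving 7.
  t4: a read changed (t1 -2->7) — executes, giving 7.
  t7: a read changed (t4 2->7) — executes, giving 7.
  t10: a read changed (t7 2->7) — executes, giving 16.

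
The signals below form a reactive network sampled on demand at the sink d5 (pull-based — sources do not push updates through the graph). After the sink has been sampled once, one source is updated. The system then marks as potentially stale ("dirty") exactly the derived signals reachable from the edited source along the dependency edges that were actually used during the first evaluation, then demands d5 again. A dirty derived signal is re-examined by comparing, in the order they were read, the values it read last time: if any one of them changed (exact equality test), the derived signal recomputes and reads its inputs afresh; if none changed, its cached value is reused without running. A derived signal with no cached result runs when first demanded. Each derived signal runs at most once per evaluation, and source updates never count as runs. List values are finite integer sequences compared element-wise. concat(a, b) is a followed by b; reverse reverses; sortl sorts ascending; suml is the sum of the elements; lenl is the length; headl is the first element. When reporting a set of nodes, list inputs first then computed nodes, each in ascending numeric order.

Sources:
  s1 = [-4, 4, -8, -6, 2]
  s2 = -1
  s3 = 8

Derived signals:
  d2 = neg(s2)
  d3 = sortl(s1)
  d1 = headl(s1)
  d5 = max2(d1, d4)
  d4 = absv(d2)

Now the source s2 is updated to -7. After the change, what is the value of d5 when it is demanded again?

d5 now evaluates to 7.

Initial pass — values computed on the first demand:
  d1 = headl([-4, 4, -8, -6, 2]) = -4
  d2 = neg(-1) = 1
  d4 = absv(1) = 1
  d5 = max2(-4, 1) = 1

Second demand — change propagation:
  d2: re-runs because s2 -1->-7; new result 7.
  d4: re-runs because d2 1->7; new result 7.
  d5: re-runs because d4 1->7; new result 7.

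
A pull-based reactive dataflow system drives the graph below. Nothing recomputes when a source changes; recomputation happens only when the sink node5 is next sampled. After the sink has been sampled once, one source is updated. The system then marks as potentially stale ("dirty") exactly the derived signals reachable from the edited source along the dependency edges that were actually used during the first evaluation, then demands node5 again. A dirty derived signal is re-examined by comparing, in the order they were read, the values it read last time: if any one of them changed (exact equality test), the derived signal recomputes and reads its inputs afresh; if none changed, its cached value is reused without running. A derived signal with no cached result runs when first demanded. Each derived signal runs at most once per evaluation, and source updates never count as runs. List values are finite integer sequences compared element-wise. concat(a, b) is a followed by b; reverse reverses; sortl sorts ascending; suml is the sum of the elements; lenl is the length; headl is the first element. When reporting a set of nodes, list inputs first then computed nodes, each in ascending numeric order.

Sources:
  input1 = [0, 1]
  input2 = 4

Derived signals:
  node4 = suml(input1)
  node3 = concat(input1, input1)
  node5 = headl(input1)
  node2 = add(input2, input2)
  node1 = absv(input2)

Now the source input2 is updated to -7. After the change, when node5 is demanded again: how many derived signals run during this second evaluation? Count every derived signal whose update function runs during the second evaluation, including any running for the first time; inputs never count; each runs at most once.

First evaluation (everything demanded from the output):
  node5 = headl([0, 1]) = 0

Propagation after the edit:
  input2 feeds no computation that the output demands — nothing is marked dirty and nothing runs.

Key observation: input2 is never demanded by the output, so the edit triggers no recomputation at all.

Derived signals that run: none — 0 in total.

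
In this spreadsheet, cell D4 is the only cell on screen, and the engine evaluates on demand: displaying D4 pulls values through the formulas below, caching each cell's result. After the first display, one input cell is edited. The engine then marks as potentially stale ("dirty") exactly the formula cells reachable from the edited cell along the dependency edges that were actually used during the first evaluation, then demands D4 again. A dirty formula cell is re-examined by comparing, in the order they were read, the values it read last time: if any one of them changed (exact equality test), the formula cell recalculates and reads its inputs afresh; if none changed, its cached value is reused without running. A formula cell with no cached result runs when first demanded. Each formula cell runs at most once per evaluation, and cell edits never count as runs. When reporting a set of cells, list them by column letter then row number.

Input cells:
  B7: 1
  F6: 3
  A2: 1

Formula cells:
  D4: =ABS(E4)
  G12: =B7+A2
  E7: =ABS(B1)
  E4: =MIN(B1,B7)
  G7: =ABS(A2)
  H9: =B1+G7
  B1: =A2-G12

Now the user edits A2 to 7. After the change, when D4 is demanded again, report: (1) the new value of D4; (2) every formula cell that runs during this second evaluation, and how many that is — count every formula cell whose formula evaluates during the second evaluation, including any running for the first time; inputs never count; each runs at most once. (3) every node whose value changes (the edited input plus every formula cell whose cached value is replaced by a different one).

D4 now evaluates to 1.
Run set: B1, G12 (2 run).
Changed values: A2, G12.
The important point: B1 recomputes to an identical value, and the output ends up unchanged.

Initial pass — values computed on the first demand:
  G12 = 1 + 1 = 2
  B1 = 1 - 2 = -1
  E4 = MIN(-1, 1) = -1
  D4 = ABS(-1) = 1

Second demand — change propagation:
  G12: re-runs because A2 1->7; new result 8.
  B1: re-runs because A2 1->7; G12 2->8; new result -1 (unchanged).
  E4: re-examined; everything it read last time is the same (B1 unchanged, B7 unchanged) — cache -1 kept, no run.
  D4: re-examined; everything it read last time is the same (E4 unchanged) — cache 1 kept, no run.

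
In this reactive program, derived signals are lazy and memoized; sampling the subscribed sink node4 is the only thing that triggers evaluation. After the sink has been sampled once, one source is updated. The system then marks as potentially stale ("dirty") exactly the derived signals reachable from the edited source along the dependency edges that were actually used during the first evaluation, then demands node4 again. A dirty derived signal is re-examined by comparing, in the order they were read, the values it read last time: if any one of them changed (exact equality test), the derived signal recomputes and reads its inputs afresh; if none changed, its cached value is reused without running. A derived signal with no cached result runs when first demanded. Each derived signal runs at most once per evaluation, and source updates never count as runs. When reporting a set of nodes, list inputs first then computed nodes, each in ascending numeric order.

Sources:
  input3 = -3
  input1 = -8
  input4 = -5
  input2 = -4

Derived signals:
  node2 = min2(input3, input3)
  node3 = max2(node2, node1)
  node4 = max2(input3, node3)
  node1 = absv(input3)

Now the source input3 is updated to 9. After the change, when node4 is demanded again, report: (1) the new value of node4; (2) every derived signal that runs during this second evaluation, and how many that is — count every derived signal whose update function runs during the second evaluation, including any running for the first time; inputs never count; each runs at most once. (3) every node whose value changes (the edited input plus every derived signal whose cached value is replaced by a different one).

Demanding node4 again yields 9.
4 derived signals run: node1, node2, node3, node4.
The nodes whose values change: input3, node1, node2, node3, node4.

First demand of the output computes:
  node1 = absv(-3) = 3
  node2 = min2(-3, -3) = -3
  node3 = max2(-3, 3) = 3
  node4 = max2(-3, 3) = 3

After the edit, cleaning proceeds:
  node1: a read changed (input3 -3->9) — executes, giving 9.
  node2: a read changed (input3 -3->9; input3 -3->9) — executes, giving 9.
  node3: a read changed (node2 -3->9; node1 3->9) — executes, giving 9.
  node4: a read changed (input3 -3->9; node3 3->9) — executes, giving 9.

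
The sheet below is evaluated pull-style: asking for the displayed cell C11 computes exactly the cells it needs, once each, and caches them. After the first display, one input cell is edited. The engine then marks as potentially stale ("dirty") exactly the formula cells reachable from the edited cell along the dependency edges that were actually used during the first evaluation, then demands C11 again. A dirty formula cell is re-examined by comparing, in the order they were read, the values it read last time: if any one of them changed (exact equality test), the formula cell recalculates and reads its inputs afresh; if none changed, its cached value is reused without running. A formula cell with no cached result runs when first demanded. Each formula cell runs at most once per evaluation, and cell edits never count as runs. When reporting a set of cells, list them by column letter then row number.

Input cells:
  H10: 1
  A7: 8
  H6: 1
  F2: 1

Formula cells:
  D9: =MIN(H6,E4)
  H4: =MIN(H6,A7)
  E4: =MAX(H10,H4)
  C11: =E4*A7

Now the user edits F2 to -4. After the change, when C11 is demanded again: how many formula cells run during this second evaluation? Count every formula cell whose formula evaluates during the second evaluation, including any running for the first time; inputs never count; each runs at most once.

0 formula cells run: none.
Note the shortcut — nothing in the graph depends on F2 at all, so no recomputation happens.

First demand of the output computes:
  H4 = MIN(1, 8) = 1
  E4 = MAX(1, 1) = 1
  C11 = 1 * 8 = 8

After the edit, cleaning proceeds:
  no node depends on F2 at all; the second demand re-runs nothing.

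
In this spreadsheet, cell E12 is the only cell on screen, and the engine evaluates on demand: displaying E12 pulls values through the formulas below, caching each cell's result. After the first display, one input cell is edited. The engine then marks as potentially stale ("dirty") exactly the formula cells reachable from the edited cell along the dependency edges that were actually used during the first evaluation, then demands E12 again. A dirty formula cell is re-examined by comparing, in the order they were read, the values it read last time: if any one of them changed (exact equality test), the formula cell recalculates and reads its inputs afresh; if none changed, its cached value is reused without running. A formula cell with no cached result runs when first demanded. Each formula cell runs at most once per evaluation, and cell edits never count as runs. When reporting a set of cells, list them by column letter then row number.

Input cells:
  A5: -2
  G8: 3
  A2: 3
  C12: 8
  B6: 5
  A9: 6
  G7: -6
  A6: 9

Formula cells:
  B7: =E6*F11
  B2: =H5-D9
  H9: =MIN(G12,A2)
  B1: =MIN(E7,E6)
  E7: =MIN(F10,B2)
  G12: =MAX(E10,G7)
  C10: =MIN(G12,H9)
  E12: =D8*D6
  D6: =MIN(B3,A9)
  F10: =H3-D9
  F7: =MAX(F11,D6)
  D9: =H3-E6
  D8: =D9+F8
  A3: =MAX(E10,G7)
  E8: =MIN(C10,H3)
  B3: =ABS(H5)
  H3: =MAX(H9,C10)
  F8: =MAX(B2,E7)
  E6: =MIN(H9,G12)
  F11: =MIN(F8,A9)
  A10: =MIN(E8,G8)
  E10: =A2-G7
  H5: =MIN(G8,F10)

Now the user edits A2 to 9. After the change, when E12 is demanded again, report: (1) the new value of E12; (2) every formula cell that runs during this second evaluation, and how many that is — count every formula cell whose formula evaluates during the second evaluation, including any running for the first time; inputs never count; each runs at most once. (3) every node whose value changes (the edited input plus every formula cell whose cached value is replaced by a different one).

E12 now evaluates to 9.
Run set: C10, D9, E6, E7, E10, F10, G12, H3, H5, H9 (10 run).
Changed values: A2, C10, E6, E10, F10, G12, H3, H9.
The important point: at B2 every value read last time is unchanged, so the dirty flag clears without a run.

Initial pass — values computed on the first demand:
  E10 = 3 - -6 = 9
  G12 = MAX(9, -6) = 9
  H9 = MIN(9, 3) = 3
  C10 = MIN(9, 3) = 3
  E6 = MIN(3, 9) = 3
  H3 = MAX(3, 3) = 3
  D9 = 3 - 3 = 0
  F10 = 3 - 0 = 3
  H5 = MIN(3, 3) = 3
  B2 = 3 - 0 = 3
  B3 = ABS(3) = 3
  D6 = MIN(3, 6) = 3
  E7 = MIN(3, 3) = 3
  F8 = MAX(3, 3) = 3
  D8 = 0 + 3 = 3
  E12 = 3 * 3 = 9

Second demand — change propagation:
  E10: re-runs because A2 3->9; new result 15.
  G12: re-runs because E10 9->15; new result 15.
  H9: re-runs because G12 9->15; A2 3->9; new result 9.
  C10: re-runs because G12 9->15; H9 3->9; new result 9.
  E6: re-runs because H9 3->9; G12 9->15; new result 9.
  H3: re-runs because H9 3->9; C10 3->9; new result 9.
  D9: re-runs because H3 3->9; E6 3->9; new result 0 (unchanged).
  F10: re-runs because H3 3->9; new result 9.
  H5: re-runs because F10 3->9; new result 3 (unchanged).
  B2: re-examined; everything it read last time is the same (H5 unchanged, D9 unchanged) — cache 3 kept, no run.
  B3: re-examined; everything it read last time is the same (H5 unchanged) — cache 3 kept, no run.
  D6: re-examined; everything it read last time is the same (B3 unchanged, A9 unchanged) — cache 3 kept, no run.
  E7: re-runs because F10 3->9; new result 3 (unchanged).
  F8: re-examined; everything it read last time is the same (B2 unchanged, E7 unchanged) — cache 3 kept, no run.
  D8: re-examined; everything it read last time is the same (D9 unchanged, F8 unchanged) — cache 3 kept, no run.
  E12: re-examined; everything it read last time is the same (D8 unchanged, D6 unchanged) — cache 9 kept, no run.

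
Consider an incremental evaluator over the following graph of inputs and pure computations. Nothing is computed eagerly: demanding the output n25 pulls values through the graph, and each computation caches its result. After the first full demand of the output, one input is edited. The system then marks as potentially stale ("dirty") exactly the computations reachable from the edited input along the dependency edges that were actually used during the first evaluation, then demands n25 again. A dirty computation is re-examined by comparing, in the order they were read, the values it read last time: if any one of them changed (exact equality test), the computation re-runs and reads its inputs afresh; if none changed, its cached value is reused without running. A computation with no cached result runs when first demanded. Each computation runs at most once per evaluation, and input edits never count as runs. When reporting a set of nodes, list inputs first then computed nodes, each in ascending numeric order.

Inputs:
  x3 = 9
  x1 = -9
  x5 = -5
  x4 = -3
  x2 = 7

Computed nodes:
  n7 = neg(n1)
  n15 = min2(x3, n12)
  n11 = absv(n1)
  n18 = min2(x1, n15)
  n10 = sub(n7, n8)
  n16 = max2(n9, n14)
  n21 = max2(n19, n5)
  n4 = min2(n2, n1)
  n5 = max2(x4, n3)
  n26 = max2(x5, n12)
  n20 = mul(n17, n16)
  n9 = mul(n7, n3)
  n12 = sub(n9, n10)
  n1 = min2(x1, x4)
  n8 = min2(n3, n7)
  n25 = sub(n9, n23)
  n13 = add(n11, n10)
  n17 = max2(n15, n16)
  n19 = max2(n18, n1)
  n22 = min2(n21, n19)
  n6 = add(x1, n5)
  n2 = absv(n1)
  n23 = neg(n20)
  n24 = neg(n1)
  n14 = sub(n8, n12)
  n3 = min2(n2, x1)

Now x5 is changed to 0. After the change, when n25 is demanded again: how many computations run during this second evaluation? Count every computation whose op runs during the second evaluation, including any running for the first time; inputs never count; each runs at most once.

Run set: none (0 run).
The important point: nothing the output needs ever reads x5, so the edit is invisible to it.

Initial pass — values computed on the first demand:
  n1 = min2(-9, -3) = -9
  n2 = absv(-9) = 9
  n3 = min2(9, -9) = -9
  n7 = neg(-9) = 9
  n8 = min2(-9, 9) = -9
  n9 = mul(9, -9) = -81
  n10 = sub(9, -9) = 18
  n12 = sub(-81, 18) = -99
  n14 = sub(-9, -99) = 90
  n15 = min2(9, -99) = -99
  n16 = max2(-81, 90) = 90
  n17 = max2(-99, 90) = 90
  n20 = mul(90, 90) = 8100
  n23 = neg(8100) = -8100
  n25 = sub(-81, -8100) = 8019

Second demand — change propagation:
  no demanded computation ever read x5, so the edit dirties nothing and nothing runs.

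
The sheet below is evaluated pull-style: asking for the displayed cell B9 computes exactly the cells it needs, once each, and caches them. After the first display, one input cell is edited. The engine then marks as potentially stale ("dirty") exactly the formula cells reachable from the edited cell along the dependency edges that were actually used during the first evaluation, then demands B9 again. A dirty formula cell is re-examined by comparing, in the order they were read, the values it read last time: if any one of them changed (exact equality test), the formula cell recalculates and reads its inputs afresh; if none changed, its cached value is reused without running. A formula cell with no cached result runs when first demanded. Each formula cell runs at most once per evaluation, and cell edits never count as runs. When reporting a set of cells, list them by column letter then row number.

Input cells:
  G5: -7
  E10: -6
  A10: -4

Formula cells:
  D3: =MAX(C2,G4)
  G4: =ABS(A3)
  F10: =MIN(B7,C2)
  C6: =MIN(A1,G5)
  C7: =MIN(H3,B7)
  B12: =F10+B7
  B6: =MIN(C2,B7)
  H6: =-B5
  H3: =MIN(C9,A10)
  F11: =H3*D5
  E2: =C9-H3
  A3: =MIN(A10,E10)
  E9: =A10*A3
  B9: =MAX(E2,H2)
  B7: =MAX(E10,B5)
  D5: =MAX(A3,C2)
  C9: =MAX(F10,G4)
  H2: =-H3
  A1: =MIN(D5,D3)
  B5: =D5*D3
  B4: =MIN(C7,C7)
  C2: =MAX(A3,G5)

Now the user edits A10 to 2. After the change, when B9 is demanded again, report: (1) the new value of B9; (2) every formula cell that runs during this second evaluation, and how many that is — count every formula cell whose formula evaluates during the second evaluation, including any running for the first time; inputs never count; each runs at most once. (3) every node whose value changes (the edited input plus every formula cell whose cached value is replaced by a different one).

Demanding B9 again yields 4.
5 formula cells run: A3, B9, E2, H2, H3.
The nodes whose values change: A10, B9, E2, H2, H3.
Note where the cutoff bites: C2 is checked, finds nothing changed, and keeps its cache.

First demand of the output computes:
  A3 = MIN(-4, -6) = -6
  C2 = MAX(-6, -7) = -6
  D5 = MAX(-6, -6) = -6
  G4 = ABS(-6) = 6
  D3 = MAX(-6, 6) = 6
  B5 = -6 * 6 = -36
  B7 = MAX(-6, -36) = -6
  F10 = MIN(-6, -6) = -6
  C9 = MAX(-6, 6) = 6
  H3 = MIN(6, -4) = -4
  E2 = 6 - -4 = 10
  H2 = -(-4) = 4
  B9 = MAX(10, 4) = 10

After the edit, cleaning proceeds:
  A3: a read changed (A10 -4->2) — executes, giving -6 — identical to its old value.
  C2: dirty, but its reads are unchanged (A3 unchanged, G5 unchanged); cached -6 stands.
  D5: dirty, but its reads are unchanged (A3 unchanged, C2 unchanged); cached -6 stands.
  G4: dirty, but its reads are unchanged (A3 unchanged); cached 6 stands.
  D3: dirty, but its reads are unchanged (C2 unchanged, G4 unchanged); cached 6 stands.
  B5: dirty, but its reads are unchanged (D5 unchanged, D3 unchanged); cached -36 stands.
  B7: dirty, but its reads are unchanged (E10 unchanged, B5 unchanged); cached -6 stands.
  F10: dirty, but its reads are unchanged (B7 unchanged, C2 unchanged); cached -6 stands.
  C9: dirty, but its reads are unchanged (F10 unchanged, G4 unchanged); cached 6 stands.
  H3: a read changed (A10 -4->2) — executes, giving 2.
  E2: a read changed (H3 -4->2) — executes, giving 4.
  H2: a read changed (H3 -4->2) — executes, giving -2.
  B9: a read changed (E2 10->4; H2 4->-2) — executes, giving 4.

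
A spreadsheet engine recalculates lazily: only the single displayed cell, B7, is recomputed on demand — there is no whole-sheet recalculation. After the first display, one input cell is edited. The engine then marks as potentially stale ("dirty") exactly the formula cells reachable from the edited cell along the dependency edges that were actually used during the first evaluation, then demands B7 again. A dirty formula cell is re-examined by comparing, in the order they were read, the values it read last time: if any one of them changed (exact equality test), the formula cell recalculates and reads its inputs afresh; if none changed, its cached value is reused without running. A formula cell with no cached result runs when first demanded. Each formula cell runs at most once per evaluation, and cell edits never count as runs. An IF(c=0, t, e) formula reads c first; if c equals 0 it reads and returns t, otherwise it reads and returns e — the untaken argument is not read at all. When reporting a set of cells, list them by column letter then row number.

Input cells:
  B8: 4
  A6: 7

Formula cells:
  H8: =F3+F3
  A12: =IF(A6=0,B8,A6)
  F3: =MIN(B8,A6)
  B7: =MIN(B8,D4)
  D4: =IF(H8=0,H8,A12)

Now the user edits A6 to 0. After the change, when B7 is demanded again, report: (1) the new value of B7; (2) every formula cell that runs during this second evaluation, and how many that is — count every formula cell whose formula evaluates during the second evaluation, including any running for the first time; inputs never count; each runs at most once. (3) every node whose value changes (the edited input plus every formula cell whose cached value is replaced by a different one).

New value of B7: 0.
Formula cells that run: B7, D4, F3, H8 — 4 in total.
Values that change: A6, B7, D4, F3, H8.
Key observation: a condition flipped, so demand moved to the other branch — A12 is never re-examined.

First evaluation (everything demanded from the output):
  A12 = IF(A6=0: A6=7 -> else branch A6) = 7
  F3 = MIN(4, 7) = 4
  H8 = 4 + 4 = 8
  D4 = IF(H8=0: H8=8 -> else branch A12) = 7
  B7 = MIN(4, 7) = 4

Propagation after the edit:
  A12: marked dirty but never re-examined — demand shifted away from it.
  F3: runs — A6 7->0; result 0.
  H8: runs — F3 4->0; F3 4->0; result 0.
  D4: runs — H8 8->0; result 0.
  B7: runs — D4 7->0; result 0.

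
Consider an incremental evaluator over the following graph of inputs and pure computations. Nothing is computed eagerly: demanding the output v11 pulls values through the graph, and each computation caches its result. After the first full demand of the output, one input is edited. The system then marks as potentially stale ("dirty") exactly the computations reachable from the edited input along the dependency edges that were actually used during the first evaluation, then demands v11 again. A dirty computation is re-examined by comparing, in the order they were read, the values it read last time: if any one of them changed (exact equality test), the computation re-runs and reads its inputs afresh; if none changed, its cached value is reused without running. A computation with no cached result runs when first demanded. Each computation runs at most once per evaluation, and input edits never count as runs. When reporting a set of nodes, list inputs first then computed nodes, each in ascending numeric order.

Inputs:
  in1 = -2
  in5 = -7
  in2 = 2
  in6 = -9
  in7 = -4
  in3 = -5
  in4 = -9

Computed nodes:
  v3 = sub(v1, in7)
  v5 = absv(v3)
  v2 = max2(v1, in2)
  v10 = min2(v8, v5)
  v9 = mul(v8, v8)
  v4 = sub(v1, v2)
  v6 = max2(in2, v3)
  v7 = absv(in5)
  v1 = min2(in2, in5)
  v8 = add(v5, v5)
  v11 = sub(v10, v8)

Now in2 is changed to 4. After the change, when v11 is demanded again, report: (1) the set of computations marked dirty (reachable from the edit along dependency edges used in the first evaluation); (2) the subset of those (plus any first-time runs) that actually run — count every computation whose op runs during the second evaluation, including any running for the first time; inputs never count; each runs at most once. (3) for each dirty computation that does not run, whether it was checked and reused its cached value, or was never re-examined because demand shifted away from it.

Initial pass — values computed on the first demand:
  v1 = min2(2, -7) = -7
  v3 = sub(-7, -4) = -3
  v5 = absv(-3) = 3
  v8 = add(3, 3) = 6
  v10 = min2(6, 3) = 3
  v11 = sub(3, 6) = -3

Second demand — change propagation:
  v1: re-runs because in2 2->4; new result -7 (unchanged).
  v3: re-examined; everything it read last time is the same (v1 unchanged, in7 unchanged) — cache -3 kept, no run.
  v5: re-examined; everything it read last time is the same (v3 unchanged) — cache 3 kept, no run.
  v8: re-examined; everything it read last time is the same (v5 unchanged, v5 unchanged) — cache 6 kept, no run.
  v10: re-examined; everything it read last time is the same (v8 unchanged, v5 unchanged) — cache 3 kept, no run.
  v11: re-examined; everything it read last time is the same (v10 unchanged, v8 unchanged) — cache -3 kept, no run.

The important point: v1 recomputes to an identical value, and the output ends up unchanged.

Dirty set: v1, v3, v5, v8, v10, v11.
Run set: v1 (1 run).
Re-examined without running (cache reused): v3, v5, v8, v10, v11.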